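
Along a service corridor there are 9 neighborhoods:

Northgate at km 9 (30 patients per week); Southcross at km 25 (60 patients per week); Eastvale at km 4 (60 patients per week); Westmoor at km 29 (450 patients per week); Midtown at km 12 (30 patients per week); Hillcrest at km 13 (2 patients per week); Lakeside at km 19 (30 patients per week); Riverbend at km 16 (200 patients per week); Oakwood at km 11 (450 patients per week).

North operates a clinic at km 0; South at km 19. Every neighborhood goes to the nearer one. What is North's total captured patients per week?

90

The indifferent point is the midpoint (0+19)/2 = 9.5; neighborhoods left of it (closer to North at 0) go to North, those right go to South.
  Eastvale at 4 (w=60) → North
  Northgate at 9 (w=30) → North
  Oakwood at 11 (w=450) → South
  Midtown at 12 (w=30) → South
  Hillcrest at 13 (w=2) → South
  Riverbend at 16 (w=200) → South
  Lakeside at 19 (w=30) → South
  Southcross at 25 (w=60) → South
  Westmoor at 29 (w=450) → South
North captures 90; South captures 1222.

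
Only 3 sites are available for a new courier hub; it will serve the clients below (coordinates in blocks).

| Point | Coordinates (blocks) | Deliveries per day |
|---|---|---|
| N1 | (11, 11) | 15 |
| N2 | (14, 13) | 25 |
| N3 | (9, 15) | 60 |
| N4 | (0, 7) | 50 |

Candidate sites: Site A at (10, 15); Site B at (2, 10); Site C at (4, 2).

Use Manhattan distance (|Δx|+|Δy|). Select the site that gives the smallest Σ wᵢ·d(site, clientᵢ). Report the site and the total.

Total weighted distance at each candidate:
  Site A (10, 15): total = 1185
  Site B (2, 10): total = 1495
  Site C (4, 2): total = 2295
Minimum is at Site A with total 1185 blocks.

Site A, total 1185 blocks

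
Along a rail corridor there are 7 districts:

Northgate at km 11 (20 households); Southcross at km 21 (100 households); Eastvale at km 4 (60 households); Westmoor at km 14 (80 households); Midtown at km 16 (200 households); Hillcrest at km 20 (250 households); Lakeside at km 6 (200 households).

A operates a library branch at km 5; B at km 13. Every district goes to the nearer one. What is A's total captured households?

260

The indifferent point is the midpoint (5+13)/2 = 9; districts left of it (closer to A at 5) go to A, those right go to B.
  Eastvale at 4 (w=60) → A
  Lakeside at 6 (w=200) → A
  Northgate at 11 (w=20) → B
  Westmoor at 14 (w=80) → B
  Midtown at 16 (w=200) → B
  Hillcrest at 20 (w=250) → B
  Southcross at 21 (w=100) → B
A captures 260; B captures 650.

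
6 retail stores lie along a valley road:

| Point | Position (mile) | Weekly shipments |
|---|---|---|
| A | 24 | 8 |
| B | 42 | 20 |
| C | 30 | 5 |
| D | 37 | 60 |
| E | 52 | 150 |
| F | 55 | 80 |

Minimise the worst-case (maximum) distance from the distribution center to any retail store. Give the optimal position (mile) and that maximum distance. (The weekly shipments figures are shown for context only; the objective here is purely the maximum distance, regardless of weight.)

The 1-center on a line is the midpoint of the two extreme points: leftmost at 24, rightmost at 55.
Optimal location = (24 + 55)/2 = 39.5; maximum distance = (55 − 24)/2 = 15.5.

location 39.5, max distance 15.5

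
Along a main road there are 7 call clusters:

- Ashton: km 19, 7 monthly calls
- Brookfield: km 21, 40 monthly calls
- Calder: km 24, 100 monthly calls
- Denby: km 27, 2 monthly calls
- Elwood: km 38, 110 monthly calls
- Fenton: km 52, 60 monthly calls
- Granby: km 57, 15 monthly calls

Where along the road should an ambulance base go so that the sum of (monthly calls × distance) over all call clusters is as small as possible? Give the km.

x = 38

For a sum of weighted absolute distances on a line, the optimum is the weighted median (not the mean). Total weight W = 334; half-weight = 167.
Sort by position and accumulate weight:
  km 19 (Ashton, w=7) → cum 7
  km 21 (Brookfield, w=40) → cum 47
  km 24 (Calder, w=100) → cum 147
  km 27 (Denby, w=2) → cum 149
  km 38 (Elwood, w=110) → cum 259  ≥ 167 → median here
  km 52 (Fenton, w=60) → cum 319
  km 57 (Granby, w=15) → cum 334
Optimal location: km 38.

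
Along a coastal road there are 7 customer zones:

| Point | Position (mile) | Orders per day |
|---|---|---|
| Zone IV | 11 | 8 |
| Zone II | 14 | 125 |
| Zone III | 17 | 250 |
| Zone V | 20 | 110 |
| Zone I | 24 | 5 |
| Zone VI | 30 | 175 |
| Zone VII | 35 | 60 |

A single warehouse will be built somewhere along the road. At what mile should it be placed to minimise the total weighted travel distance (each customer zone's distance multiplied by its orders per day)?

For a sum of weighted absolute distances on a line, the optimum is the weighted median (not the mean). Total weight W = 733; half-weight = 366.5.
Sort by position and accumulate weight:
  mile 11 (Zone IV, w=8) → cum 8
  mile 14 (Zone II, w=125) → cum 133
  mile 17 (Zone III, w=250) → cum 383  ≥ 366.5 → median here
  mile 20 (Zone V, w=110) → cum 493
  mile 24 (Zone I, w=5) → cum 498
  mile 30 (Zone VI, w=175) → cum 673
  mile 35 (Zone VII, w=60) → cum 733
Optimal location: mile 17.

x = 17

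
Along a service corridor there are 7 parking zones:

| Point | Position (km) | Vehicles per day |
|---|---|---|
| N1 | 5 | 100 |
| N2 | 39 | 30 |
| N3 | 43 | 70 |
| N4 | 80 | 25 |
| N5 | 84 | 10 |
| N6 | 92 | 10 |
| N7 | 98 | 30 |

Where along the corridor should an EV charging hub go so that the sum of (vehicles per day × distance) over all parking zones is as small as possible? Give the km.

For a sum of weighted absolute distances on a line, the optimum is the weighted median (not the mean). Total weight W = 275; half-weight = 137.5.
Sort by position and accumulate weight:
  km 5 (N1, w=100) → cum 100
  km 39 (N2, w=30) → cum 130
  km 43 (N3, w=70) → cum 200  ≥ 137.5 → median here
  km 80 (N4, w=25) → cum 225
  km 84 (N5, w=10) → cum 235
  km 92 (N6, w=10) → cum 245
  km 98 (N7, w=30) → cum 275
Optimal location: km 43.

x = 43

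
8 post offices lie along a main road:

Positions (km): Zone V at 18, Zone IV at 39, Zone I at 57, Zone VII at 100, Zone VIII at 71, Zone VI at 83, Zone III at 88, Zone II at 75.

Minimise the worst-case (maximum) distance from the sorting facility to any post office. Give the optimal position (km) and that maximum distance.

The 1-center on a line is the midpoint of the two extreme points: leftmost at 18, rightmost at 100.
Optimal location = (18 + 100)/2 = 59; maximum distance = (100 − 18)/2 = 41.

location 59, max distance 41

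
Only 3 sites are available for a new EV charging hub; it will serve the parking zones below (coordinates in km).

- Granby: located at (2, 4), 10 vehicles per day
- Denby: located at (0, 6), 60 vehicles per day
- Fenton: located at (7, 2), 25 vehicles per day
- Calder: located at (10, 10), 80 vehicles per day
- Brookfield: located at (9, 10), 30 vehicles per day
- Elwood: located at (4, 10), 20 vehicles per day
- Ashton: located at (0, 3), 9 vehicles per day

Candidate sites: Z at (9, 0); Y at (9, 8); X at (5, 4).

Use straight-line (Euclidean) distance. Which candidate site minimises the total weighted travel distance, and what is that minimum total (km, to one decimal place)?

Y, total 1231.2 km

Total weighted distance at each candidate:
  Z (9, 0): total = 2213.3
  Y (9, 8): total = 1231.2
  X (5, 4): total = 1432.5
Minimum is at Y with total 1231.2 km.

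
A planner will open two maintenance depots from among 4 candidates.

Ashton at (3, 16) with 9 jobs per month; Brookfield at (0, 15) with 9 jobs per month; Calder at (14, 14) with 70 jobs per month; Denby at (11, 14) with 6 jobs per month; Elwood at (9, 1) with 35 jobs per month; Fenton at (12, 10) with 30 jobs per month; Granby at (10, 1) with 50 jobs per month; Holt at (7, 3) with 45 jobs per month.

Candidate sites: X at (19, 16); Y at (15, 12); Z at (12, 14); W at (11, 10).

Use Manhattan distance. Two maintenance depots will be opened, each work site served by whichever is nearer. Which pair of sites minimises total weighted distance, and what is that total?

{Z, W}, total 1772

Evaluate every pair (each demand assigned to the nearer of the two):
  {Z, W}: total = 1772
  {Y, W}: total = 1914
  {X, W}: total = 2194
  {X, Z}: total = 2512
  {Y, Z}: total = 2512
  {X, Y}: total = 2862
Best pair: {Z, W} with total 1772.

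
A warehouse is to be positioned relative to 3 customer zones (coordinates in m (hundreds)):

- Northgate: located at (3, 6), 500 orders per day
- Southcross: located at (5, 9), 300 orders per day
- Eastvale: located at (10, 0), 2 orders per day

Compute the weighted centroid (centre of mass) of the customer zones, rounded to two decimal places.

The minimiser of Σwᵢ‖p−pᵢ‖² is the weighted centroid p* = (Σwᵢpᵢ)/(Σwᵢ).
Σwᵢ = 802.
Σwᵢxᵢ = 500·3 + 300·5 + 2·10 = 3020.
Σwᵢyᵢ = 500·6 + 300·9 + 2·0 = 5700.
x* = 3020/802 = 3.77, y* = 5700/802 = 7.11.

(3.77, 7.11)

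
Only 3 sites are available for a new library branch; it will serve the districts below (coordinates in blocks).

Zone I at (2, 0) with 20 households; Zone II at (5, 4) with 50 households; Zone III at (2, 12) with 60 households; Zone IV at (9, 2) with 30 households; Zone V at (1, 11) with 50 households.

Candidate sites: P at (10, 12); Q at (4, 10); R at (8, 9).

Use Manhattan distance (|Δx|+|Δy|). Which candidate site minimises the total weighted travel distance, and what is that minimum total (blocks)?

Total weighted distance at each candidate:
  P (10, 12): total = 2360
  Q (4, 10): total = 1420
  R (8, 9): total = 1930
Minimum is at Q with total 1420 blocks.

Q, total 1420 blocks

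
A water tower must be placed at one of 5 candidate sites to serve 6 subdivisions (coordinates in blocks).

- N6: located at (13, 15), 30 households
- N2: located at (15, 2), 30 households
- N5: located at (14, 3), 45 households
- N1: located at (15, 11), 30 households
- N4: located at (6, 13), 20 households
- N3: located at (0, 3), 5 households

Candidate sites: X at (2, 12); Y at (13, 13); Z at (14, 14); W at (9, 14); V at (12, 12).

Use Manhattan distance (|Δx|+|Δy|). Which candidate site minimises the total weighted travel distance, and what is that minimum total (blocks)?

Total weighted distance at each candidate:
  X (2, 12): total = 2630
  Y (13, 13): total = 1320
  Z (14, 14): total = 1370
  W (9, 14): total = 1860
  V (12, 12): total = 1370
Minimum is at Y with total 1320 blocks.

Y, total 1320 blocks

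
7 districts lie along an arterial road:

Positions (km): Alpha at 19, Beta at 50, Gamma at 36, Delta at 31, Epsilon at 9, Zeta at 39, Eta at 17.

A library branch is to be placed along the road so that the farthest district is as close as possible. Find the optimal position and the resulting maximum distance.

The 1-center on a line is the midpoint of the two extreme points: leftmost at 9, rightmost at 50.
Optimal location = (9 + 50)/2 = 29.5; maximum distance = (50 − 9)/2 = 20.5.

location 29.5, max distance 20.5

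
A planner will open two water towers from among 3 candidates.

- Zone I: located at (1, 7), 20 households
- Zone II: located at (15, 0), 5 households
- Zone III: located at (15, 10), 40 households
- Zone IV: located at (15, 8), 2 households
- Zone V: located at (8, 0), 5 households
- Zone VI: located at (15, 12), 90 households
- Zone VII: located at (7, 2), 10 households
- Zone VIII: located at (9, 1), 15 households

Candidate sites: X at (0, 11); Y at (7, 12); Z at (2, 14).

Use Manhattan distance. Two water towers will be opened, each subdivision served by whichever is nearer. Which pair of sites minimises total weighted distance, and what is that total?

{X, Y}, total 1704

Evaluate every pair (each demand assigned to the nearer of the two):
  {X, Y}: total = 1704
  {Y, Z}: total = 1764
  {X, Z}: total = 2796
Best pair: {X, Y} with total 1704.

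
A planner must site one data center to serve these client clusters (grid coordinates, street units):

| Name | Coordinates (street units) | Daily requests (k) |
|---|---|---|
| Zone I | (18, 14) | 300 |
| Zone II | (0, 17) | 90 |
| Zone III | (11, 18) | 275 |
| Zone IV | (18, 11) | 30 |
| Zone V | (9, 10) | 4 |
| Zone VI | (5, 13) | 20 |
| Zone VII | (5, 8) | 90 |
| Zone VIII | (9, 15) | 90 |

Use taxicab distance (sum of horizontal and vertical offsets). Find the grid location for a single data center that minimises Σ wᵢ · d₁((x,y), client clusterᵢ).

(11, 15)

Manhattan distance separates: Σwᵢ(|x−xᵢ|+|y−yᵢ|) = Σwᵢ|x−xᵢ| + Σwᵢ|y−yᵢ|, so x and y are optimised independently as 1-D weighted medians.
Total weight W = 899; half = 449.5.
x-coordinate, sorted with cumulative weight:
  x=0 (Zone II, w=90) cum 90
  x=5 (Zone VI, w=20) cum 110
  x=5 (Zone VII, w=90) cum 200
  x=9 (Zone V, w=4) cum 204
  x=9 (Zone VIII, w=90) cum 294
  x=11 (Zone III, w=275) cum 569  ← median
  x=18 (Zone I, w=300) cum 869
  x=18 (Zone IV, w=30) cum 899
⇒ x* = 11
y-coordinate, sorted with cumulative weight:
  y=8 (Zone VII, w=90) cum 90
  y=10 (Zone V, w=4) cum 94
  y=11 (Zone IV, w=30) cum 124
  y=13 (Zone VI, w=20) cum 144
  y=14 (Zone I, w=300) cum 444
  y=15 (Zone VIII, w=90) cum 534  ← median
  y=17 (Zone II, w=90) cum 624
  y=18 (Zone III, w=275) cum 899
⇒ y* = 15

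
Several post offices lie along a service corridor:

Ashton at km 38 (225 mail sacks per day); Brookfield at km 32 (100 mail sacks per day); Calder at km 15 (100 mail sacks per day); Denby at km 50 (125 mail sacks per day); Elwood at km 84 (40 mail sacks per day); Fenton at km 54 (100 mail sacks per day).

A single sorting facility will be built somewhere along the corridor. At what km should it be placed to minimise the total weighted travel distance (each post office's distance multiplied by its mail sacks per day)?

For a sum of weighted absolute distances on a line, the optimum is the weighted median (not the mean). Total weight W = 690; half-weight = 345.
Sort by position and accumulate weight:
  km 15 (Calder, w=100) → cum 100
  km 32 (Brookfield, w=100) → cum 200
  km 38 (Ashton, w=225) → cum 425  ≥ 345 → median here
  km 50 (Denby, w=125) → cum 550
  km 54 (Fenton, w=100) → cum 650
  km 84 (Elwood, w=40) → cum 690
Optimal location: km 38.

x = 38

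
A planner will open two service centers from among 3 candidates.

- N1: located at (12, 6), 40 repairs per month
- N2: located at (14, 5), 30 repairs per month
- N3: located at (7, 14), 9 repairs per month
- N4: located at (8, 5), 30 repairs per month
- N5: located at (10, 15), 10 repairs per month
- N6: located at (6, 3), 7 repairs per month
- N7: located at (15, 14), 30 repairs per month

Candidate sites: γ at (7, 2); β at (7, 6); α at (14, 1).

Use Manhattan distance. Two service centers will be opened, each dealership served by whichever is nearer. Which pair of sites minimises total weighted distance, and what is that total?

{β, α}, total 1020

Evaluate every pair (each demand assigned to the nearer of the two):
  {β, α}: total = 1020
  {γ, β}: total = 1186
  {γ, α}: total = 1222
Best pair: {β, α} with total 1020.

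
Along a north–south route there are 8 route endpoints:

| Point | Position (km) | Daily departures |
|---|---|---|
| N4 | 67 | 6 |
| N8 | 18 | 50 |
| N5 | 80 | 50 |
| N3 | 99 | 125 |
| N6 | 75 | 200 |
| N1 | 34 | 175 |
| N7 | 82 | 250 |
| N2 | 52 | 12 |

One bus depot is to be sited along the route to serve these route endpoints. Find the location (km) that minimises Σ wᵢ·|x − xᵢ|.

x = 75

For a sum of weighted absolute distances on a line, the optimum is the weighted median (not the mean). Total weight W = 868; half-weight = 434.
Sort by position and accumulate weight:
  km 18 (N8, w=50) → cum 50
  km 34 (N1, w=175) → cum 225
  km 52 (N2, w=12) → cum 237
  km 67 (N4, w=6) → cum 243
  km 75 (N6, w=200) → cum 443  ≥ 434 → median here
  km 80 (N5, w=50) → cum 493
  km 82 (N7, w=250) → cum 743
  km 99 (N3, w=125) → cum 868
Optimal location: km 75.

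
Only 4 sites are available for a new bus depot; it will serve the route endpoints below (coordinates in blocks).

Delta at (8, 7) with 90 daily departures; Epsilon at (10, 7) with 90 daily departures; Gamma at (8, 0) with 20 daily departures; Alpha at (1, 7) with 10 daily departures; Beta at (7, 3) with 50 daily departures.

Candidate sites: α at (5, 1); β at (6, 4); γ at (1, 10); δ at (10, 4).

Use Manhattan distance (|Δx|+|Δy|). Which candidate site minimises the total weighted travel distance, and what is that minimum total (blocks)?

Total weighted distance at each candidate:
  α (5, 1): total = 2180
  β (6, 4): total = 1380
  γ (1, 10): total = 3000
  δ (10, 4): total = 1160
Minimum is at δ with total 1160 blocks.

δ, total 1160 blocks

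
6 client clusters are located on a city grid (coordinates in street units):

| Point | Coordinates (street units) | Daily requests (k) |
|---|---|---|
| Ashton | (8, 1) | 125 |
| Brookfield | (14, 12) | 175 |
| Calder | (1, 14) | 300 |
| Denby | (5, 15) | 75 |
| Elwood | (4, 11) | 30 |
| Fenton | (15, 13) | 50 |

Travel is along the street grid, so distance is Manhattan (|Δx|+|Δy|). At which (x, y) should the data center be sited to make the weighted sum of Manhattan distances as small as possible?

Manhattan distance separates: Σwᵢ(|x−xᵢ|+|y−yᵢ|) = Σwᵢ|x−xᵢ| + Σwᵢ|y−yᵢ|, so x and y are optimised independently as 1-D weighted medians.
Total weight W = 755; half = 377.5.
x-coordinate, sorted with cumulative weight:
  x=1 (Calder, w=300) cum 300
  x=4 (Elwood, w=30) cum 330
  x=5 (Denby, w=75) cum 405  ← median
  x=8 (Ashton, w=125) cum 530
  x=14 (Brookfield, w=175) cum 705
  x=15 (Fenton, w=50) cum 755
⇒ x* = 5
y-coordinate, sorted with cumulative weight:
  y=1 (Ashton, w=125) cum 125
  y=11 (Elwood, w=30) cum 155
  y=12 (Brookfield, w=175) cum 330
  y=13 (Fenton, w=50) cum 380  ← median
  y=14 (Calder, w=300) cum 680
  y=15 (Denby, w=75) cum 755
⇒ y* = 13

(5, 13)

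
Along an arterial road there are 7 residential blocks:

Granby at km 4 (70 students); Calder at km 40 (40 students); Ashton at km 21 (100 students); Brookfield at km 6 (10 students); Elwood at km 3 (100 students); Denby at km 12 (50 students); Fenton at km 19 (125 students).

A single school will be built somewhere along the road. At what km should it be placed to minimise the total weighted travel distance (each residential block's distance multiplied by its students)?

For a sum of weighted absolute distances on a line, the optimum is the weighted median (not the mean). Total weight W = 495; half-weight = 247.5.
Sort by position and accumulate weight:
  km 3 (Elwood, w=100) → cum 100
  km 4 (Granby, w=70) → cum 170
  km 6 (Brookfield, w=10) → cum 180
  km 12 (Denby, w=50) → cum 230
  km 19 (Fenton, w=125) → cum 355  ≥ 247.5 → median here
  km 21 (Ashton, w=100) → cum 455
  km 40 (Calder, w=40) → cum 495
Optimal location: km 19.

x = 19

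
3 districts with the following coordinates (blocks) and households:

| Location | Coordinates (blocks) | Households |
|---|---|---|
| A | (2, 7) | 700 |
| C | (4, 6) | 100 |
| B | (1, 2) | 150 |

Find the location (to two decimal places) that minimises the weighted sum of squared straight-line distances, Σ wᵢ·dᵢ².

(2.05, 6.11)

The minimiser of Σwᵢ‖p−pᵢ‖² is the weighted centroid p* = (Σwᵢpᵢ)/(Σwᵢ).
Σwᵢ = 950.
Σwᵢxᵢ = 700·2 + 100·4 + 150·1 = 1950.
Σwᵢyᵢ = 700·7 + 100·6 + 150·2 = 5800.
x* = 1950/950 = 2.05, y* = 5800/950 = 6.11.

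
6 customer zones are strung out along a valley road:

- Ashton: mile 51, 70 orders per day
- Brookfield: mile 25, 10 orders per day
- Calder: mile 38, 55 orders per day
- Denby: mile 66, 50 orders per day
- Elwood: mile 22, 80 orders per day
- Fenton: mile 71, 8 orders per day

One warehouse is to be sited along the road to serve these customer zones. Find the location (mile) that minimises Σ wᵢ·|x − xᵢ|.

For a sum of weighted absolute distances on a line, the optimum is the weighted median (not the mean). Total weight W = 273; half-weight = 136.5.
Sort by position and accumulate weight:
  mile 22 (Elwood, w=80) → cum 80
  mile 25 (Brookfield, w=10) → cum 90
  mile 38 (Calder, w=55) → cum 145  ≥ 136.5 → median here
  mile 51 (Ashton, w=70) → cum 215
  mile 66 (Denby, w=50) → cum 265
  mile 71 (Fenton, w=8) → cum 273
Optimal location: mile 38.

x = 38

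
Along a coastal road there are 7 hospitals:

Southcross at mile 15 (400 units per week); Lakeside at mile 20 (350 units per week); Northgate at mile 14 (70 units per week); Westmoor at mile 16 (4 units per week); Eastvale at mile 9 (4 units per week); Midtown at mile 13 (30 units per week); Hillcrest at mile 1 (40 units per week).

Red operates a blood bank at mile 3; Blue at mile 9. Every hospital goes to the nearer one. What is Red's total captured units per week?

The indifferent point is the midpoint (3+9)/2 = 6; hospitals left of it (closer to Red at 3) go to Red, those right go to Blue.
  Hillcrest at 1 (w=40) → Red
  Eastvale at 9 (w=4) → Blue
  Midtown at 13 (w=30) → Blue
  Northgate at 14 (w=70) → Blue
  Southcross at 15 (w=400) → Blue
  Westmoor at 16 (w=4) → Blue
  Lakeside at 20 (w=350) → Blue
Red captures 40; Blue captures 858.

40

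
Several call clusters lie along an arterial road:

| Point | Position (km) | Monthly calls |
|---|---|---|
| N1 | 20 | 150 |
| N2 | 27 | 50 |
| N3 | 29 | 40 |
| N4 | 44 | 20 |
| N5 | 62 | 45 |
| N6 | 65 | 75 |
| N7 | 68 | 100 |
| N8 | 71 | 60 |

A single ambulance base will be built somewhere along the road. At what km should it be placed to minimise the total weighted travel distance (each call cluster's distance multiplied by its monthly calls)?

x = 62

For a sum of weighted absolute distances on a line, the optimum is the weighted median (not the mean). Total weight W = 540; half-weight = 270.
Sort by position and accumulate weight:
  km 20 (N1, w=150) → cum 150
  km 27 (N2, w=50) → cum 200
  km 29 (N3, w=40) → cum 240
  km 44 (N4, w=20) → cum 260
  km 62 (N5, w=45) → cum 305  ≥ 270 → median here
  km 65 (N6, w=75) → cum 380
  km 68 (N7, w=100) → cum 480
  km 71 (N8, w=60) → cum 540
Optimal location: km 62.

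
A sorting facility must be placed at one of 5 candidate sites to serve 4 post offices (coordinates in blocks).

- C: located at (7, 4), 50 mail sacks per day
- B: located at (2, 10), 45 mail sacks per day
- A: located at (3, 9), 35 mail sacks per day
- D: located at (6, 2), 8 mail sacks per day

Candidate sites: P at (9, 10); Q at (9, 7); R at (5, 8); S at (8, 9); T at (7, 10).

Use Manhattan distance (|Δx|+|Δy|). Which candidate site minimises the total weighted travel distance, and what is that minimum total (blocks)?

R, total 686 blocks

Total weighted distance at each candidate:
  P (9, 10): total = 1048
  Q (9, 7): total = 1044
  R (5, 8): total = 686
  S (8, 9): total = 862
  T (7, 10): total = 772
Minimum is at R with total 686 blocks.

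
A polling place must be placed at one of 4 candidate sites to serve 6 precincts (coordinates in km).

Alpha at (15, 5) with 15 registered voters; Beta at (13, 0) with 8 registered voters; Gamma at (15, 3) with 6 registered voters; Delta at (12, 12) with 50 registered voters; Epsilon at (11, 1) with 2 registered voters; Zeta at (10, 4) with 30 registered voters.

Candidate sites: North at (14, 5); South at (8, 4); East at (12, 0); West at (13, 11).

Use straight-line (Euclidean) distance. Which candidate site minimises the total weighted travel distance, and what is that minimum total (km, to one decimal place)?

Total weighted distance at each candidate:
  North (14, 5): total = 566.9
  South (8, 4): total = 715.4
  East (12, 0): total = 857.9
  West (13, 11): total = 551.9
Minimum is at West with total 551.9 km.

West, total 551.9 km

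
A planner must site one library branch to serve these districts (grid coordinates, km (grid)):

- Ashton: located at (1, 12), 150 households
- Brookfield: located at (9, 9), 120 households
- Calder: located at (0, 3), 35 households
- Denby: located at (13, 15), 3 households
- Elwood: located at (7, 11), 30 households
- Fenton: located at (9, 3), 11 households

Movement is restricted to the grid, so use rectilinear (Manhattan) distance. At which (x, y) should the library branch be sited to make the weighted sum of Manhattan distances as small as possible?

(1, 11)

Manhattan distance separates: Σwᵢ(|x−xᵢ|+|y−yᵢ|) = Σwᵢ|x−xᵢ| + Σwᵢ|y−yᵢ|, so x and y are optimised independently as 1-D weighted medians.
Total weight W = 349; half = 174.5.
x-coordinate, sorted with cumulative weight:
  x=0 (Calder, w=35) cum 35
  x=1 (Ashton, w=150) cum 185  ← median
  x=7 (Elwood, w=30) cum 215
  x=9 (Brookfield, w=120) cum 335
  x=9 (Fenton, w=11) cum 346
  x=13 (Denby, w=3) cum 349
⇒ x* = 1
y-coordinate, sorted with cumulative weight:
  y=3 (Calder, w=35) cum 35
  y=3 (Fenton, w=11) cum 46
  y=9 (Brookfield, w=120) cum 166
  y=11 (Elwood, w=30) cum 196  ← median
  y=12 (Ashton, w=150) cum 346
  y=15 (Denby, w=3) cum 349
⇒ y* = 11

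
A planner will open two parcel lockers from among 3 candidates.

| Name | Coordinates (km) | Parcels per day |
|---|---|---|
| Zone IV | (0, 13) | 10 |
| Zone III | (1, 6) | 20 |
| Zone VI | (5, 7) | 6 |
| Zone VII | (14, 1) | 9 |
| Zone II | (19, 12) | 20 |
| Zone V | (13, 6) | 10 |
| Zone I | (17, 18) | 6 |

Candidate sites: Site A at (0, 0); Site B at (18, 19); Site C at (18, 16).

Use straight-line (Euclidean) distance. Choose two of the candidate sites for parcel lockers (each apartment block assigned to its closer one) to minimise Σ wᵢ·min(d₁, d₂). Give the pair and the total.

{Site A, Site C}, total 637.3

Evaluate every pair (each demand assigned to the nearer of the two):
  {Site A, Site C}: total = 637.3
  {Site A, Site B}: total = 718.8
  {Site B, Site C}: total = 1014.3
Best pair: {Site A, Site C} with total 637.3.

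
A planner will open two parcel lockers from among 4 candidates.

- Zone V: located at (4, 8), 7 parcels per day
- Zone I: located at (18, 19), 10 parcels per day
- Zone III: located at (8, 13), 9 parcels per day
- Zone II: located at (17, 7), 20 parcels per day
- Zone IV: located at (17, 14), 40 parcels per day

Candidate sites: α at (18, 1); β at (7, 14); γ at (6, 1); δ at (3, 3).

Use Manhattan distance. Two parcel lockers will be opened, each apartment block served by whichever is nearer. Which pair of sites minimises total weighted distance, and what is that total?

Evaluate every pair (each demand assigned to the nearer of the two):
  {α, β}: total = 781
  {β, δ}: total = 960
  {β, γ}: total = 981
  {α, δ}: total = 1057
  {α, γ}: total = 1069
  {γ, δ}: total = 1768
Best pair: {α, β} with total 781.

{α, β}, total 781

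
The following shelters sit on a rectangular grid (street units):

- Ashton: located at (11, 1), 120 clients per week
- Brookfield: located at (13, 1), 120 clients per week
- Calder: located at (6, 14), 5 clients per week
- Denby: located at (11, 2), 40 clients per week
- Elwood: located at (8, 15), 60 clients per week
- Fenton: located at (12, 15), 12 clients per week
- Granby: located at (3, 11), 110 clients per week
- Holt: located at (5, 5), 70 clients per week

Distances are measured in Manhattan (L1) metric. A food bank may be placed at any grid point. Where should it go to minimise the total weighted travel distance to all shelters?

Manhattan distance separates: Σwᵢ(|x−xᵢ|+|y−yᵢ|) = Σwᵢ|x−xᵢ| + Σwᵢ|y−yᵢ|, so x and y are optimised independently as 1-D weighted medians.
Total weight W = 537; half = 268.5.
x-coordinate, sorted with cumulative weight:
  x=3 (Granby, w=110) cum 110
  x=5 (Holt, w=70) cum 180
  x=6 (Calder, w=5) cum 185
  x=8 (Elwood, w=60) cum 245
  x=11 (Ashton, w=120) cum 365  ← median
  x=11 (Denby, w=40) cum 405
  x=12 (Fenton, w=12) cum 417
  x=13 (Brookfield, w=120) cum 537
⇒ x* = 11
y-coordinate, sorted with cumulative weight:
  y=1 (Ashton, w=120) cum 120
  y=1 (Brookfield, w=120) cum 240
  y=2 (Denby, w=40) cum 280  ← median
  y=5 (Holt, w=70) cum 350
  y=11 (Granby, w=110) cum 460
  y=14 (Calder, w=5) cum 465
  y=15 (Elwood, w=60) cum 525
  y=15 (Fenton, w=12) cum 537
⇒ y* = 2

(11, 2)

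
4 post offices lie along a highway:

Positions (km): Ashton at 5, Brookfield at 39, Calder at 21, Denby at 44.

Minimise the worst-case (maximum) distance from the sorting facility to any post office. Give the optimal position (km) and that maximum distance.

location 24.5, max distance 19.5

The 1-center on a line is the midpoint of the two extreme points: leftmost at 5, rightmost at 44.
Optimal location = (5 + 44)/2 = 24.5; maximum distance = (44 − 5)/2 = 19.5.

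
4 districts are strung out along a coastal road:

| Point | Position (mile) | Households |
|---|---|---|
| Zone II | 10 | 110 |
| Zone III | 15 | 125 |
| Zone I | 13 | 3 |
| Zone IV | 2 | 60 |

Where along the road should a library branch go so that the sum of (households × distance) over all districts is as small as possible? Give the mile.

x = 10

For a sum of weighted absolute distances on a line, the optimum is the weighted median (not the mean). Total weight W = 298; half-weight = 149.
Sort by position and accumulate weight:
  mile 2 (Zone IV, w=60) → cum 60
  mile 10 (Zone II, w=110) → cum 170  ≥ 149 → median here
  mile 13 (Zone I, w=3) → cum 173
  mile 15 (Zone III, w=125) → cum 298
Optimal location: mile 10.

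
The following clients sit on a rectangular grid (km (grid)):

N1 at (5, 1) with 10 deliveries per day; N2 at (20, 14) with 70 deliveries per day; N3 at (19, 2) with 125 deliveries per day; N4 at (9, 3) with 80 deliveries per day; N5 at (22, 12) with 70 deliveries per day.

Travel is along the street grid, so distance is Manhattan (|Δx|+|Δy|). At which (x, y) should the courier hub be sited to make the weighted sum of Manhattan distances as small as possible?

Manhattan distance separates: Σwᵢ(|x−xᵢ|+|y−yᵢ|) = Σwᵢ|x−xᵢ| + Σwᵢ|y−yᵢ|, so x and y are optimised independently as 1-D weighted medians.
Total weight W = 355; half = 177.5.
x-coordinate, sorted with cumulative weight:
  x=5 (N1, w=10) cum 10
  x=9 (N4, w=80) cum 90
  x=19 (N3, w=125) cum 215  ← median
  x=20 (N2, w=70) cum 285
  x=22 (N5, w=70) cum 355
⇒ x* = 19
y-coordinate, sorted with cumulative weight:
  y=1 (N1, w=10) cum 10
  y=2 (N3, w=125) cum 135
  y=3 (N4, w=80) cum 215  ← median
  y=12 (N5, w=70) cum 285
  y=14 (N2, w=70) cum 355
⇒ y* = 3

(19, 3)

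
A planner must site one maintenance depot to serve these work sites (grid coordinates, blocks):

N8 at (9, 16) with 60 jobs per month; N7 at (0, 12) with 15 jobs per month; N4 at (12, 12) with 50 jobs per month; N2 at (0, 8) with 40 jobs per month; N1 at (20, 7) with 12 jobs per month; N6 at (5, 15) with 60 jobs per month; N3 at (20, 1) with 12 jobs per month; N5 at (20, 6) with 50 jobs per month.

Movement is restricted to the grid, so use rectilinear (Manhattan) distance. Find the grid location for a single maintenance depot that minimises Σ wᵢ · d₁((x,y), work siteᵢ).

Manhattan distance separates: Σwᵢ(|x−xᵢ|+|y−yᵢ|) = Σwᵢ|x−xᵢ| + Σwᵢ|y−yᵢ|, so x and y are optimised independently as 1-D weighted medians.
Total weight W = 299; half = 149.5.
x-coordinate, sorted with cumulative weight:
  x=0 (N7, w=15) cum 15
  x=0 (N2, w=40) cum 55
  x=5 (N6, w=60) cum 115
  x=9 (N8, w=60) cum 175  ← median
  x=12 (N4, w=50) cum 225
  x=20 (N1, w=12) cum 237
  x=20 (N3, w=12) cum 249
  x=20 (N5, w=50) cum 299
⇒ x* = 9
y-coordinate, sorted with cumulative weight:
  y=1 (N3, w=12) cum 12
  y=6 (N5, w=50) cum 62
  y=7 (N1, w=12) cum 74
  y=8 (N2, w=40) cum 114
  y=12 (N7, w=15) cum 129
  y=12 (N4, w=50) cum 179  ← median
  y=15 (N6, w=60) cum 239
  y=16 (N8, w=60) cum 299
⇒ y* = 12

(9, 12)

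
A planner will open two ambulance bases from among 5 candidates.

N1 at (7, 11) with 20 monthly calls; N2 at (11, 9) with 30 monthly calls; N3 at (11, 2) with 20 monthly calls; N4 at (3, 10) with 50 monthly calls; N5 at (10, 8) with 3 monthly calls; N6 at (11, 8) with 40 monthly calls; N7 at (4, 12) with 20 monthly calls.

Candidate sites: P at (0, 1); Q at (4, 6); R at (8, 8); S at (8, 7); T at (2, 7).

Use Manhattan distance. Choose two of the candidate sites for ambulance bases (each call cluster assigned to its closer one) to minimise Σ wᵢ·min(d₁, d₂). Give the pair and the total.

Evaluate every pair (each demand assigned to the nearer of the two):
  {R, T}: total = 846
  {Q, R}: total = 876
  {S, T}: total = 919
  {Q, S}: total = 949
  {R, S}: total = 996
  {P, R}: total = 1016
  {P, S}: total = 1159
  {Q, T}: total = 1384
  {P, Q}: total = 1434
  {P, T}: total = 1517
Best pair: {R, T} with total 846.

{R, T}, total 846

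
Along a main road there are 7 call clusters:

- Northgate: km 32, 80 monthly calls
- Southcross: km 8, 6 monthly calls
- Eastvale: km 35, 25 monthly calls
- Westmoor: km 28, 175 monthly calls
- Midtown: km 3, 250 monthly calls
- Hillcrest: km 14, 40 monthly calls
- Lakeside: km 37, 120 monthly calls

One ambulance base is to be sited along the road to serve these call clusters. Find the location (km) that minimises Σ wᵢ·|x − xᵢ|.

x = 28

For a sum of weighted absolute distances on a line, the optimum is the weighted median (not the mean). Total weight W = 696; half-weight = 348.
Sort by position and accumulate weight:
  km 3 (Midtown, w=250) → cum 250
  km 8 (Southcross, w=6) → cum 256
  km 14 (Hillcrest, w=40) → cum 296
  km 28 (Westmoor, w=175) → cum 471  ≥ 348 → median here
  km 32 (Northgate, w=80) → cum 551
  km 35 (Eastvale, w=25) → cum 576
  km 37 (Lakeside, w=120) → cum 696
Optimal location: km 28.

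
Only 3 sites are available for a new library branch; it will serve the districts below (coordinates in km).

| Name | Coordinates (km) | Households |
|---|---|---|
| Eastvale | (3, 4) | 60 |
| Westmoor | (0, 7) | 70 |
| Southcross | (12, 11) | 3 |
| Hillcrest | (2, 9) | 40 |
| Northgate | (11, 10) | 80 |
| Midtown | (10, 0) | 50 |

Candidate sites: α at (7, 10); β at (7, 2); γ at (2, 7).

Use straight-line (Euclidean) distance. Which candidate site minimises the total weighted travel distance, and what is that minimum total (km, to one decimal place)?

γ, total 1732.5 km

Total weighted distance at each candidate:
  α (7, 10): total = 2027.0
  β (7, 2): total = 2141.3
  γ (2, 7): total = 1732.5
Minimum is at γ with total 1732.5 km.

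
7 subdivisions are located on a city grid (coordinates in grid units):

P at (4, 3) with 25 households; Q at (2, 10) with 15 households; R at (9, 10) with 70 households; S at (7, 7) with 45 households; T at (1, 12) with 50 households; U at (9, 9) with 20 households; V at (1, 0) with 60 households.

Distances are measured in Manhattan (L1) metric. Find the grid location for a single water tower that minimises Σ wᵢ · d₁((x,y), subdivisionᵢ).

Manhattan distance separates: Σwᵢ(|x−xᵢ|+|y−yᵢ|) = Σwᵢ|x−xᵢ| + Σwᵢ|y−yᵢ|, so x and y are optimised independently as 1-D weighted medians.
Total weight W = 285; half = 142.5.
x-coordinate, sorted with cumulative weight:
  x=1 (T, w=50) cum 50
  x=1 (V, w=60) cum 110
  x=2 (Q, w=15) cum 125
  x=4 (P, w=25) cum 150  ← median
  x=7 (S, w=45) cum 195
  x=9 (R, w=70) cum 265
  x=9 (U, w=20) cum 285
⇒ x* = 4
y-coordinate, sorted with cumulative weight:
  y=0 (V, w=60) cum 60
  y=3 (P, w=25) cum 85
  y=7 (S, w=45) cum 130
  y=9 (U, w=20) cum 150  ← median
  y=10 (Q, w=15) cum 165
  y=10 (R, w=70) cum 235
  y=12 (T, w=50) cum 285
⇒ y* = 9

(4, 9)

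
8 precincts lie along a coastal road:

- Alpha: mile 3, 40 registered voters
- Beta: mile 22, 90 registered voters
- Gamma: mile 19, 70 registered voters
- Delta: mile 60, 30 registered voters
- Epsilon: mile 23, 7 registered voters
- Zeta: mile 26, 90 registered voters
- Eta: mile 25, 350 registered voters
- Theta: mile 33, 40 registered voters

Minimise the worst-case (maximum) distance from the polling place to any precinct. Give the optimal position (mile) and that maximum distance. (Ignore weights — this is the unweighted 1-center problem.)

The 1-center on a line is the midpoint of the two extreme points: leftmost at 3, rightmost at 60.
Optimal location = (3 + 60)/2 = 31.5; maximum distance = (60 − 3)/2 = 28.5.

location 31.5, max distance 28.5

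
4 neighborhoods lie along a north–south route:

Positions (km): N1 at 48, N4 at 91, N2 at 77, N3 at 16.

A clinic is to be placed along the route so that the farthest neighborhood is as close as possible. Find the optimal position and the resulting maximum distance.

The 1-center on a line is the midpoint of the two extreme points: leftmost at 16, rightmost at 91.
Optimal location = (16 + 91)/2 = 53.5; maximum distance = (91 − 16)/2 = 37.5.

location 53.5, max distance 37.5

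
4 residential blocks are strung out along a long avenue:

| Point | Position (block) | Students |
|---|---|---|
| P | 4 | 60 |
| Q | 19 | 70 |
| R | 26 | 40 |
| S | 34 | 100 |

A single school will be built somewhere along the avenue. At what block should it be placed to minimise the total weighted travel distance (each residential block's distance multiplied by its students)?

x = 26

For a sum of weighted absolute distances on a line, the optimum is the weighted median (not the mean). Total weight W = 270; half-weight = 135.
Sort by position and accumulate weight:
  block 4 (P, w=60) → cum 60
  block 19 (Q, w=70) → cum 130
  block 26 (R, w=40) → cum 170  ≥ 135 → median here
  block 34 (S, w=100) → cum 270
Optimal location: block 26.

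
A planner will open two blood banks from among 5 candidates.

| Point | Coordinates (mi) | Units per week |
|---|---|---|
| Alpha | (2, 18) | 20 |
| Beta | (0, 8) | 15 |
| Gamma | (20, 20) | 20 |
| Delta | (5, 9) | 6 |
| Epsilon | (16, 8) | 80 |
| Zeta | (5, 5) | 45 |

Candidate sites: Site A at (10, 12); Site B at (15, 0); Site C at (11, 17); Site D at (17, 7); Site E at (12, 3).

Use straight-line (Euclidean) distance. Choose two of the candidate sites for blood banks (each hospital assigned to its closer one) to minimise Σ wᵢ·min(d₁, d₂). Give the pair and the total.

Evaluate every pair (each demand assigned to the nearer of the two):
  {Site A, Site D}: total = 1152.9
  {Site C, Site D}: total = 1304.6
  {Site D, Site E}: total = 1318.4
  {Site C, Site E}: total = 1461.0
  {Site A, Site E}: total = 1492.5
  {Site A, Site C}: total = 1531.4
  {Site B, Site D}: total = 1583.1
  {Site A, Site B}: total = 1616.7
  {Site B, Site C}: total = 1792.1
  {Site B, Site E}: total = 1826.5
Best pair: {Site A, Site D} with total 1152.9.

{Site A, Site D}, total 1152.9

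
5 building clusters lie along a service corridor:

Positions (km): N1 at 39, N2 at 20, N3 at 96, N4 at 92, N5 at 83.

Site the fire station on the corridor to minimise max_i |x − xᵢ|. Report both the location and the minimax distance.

The 1-center on a line is the midpoint of the two extreme points: leftmost at 20, rightmost at 96.
Optimal location = (20 + 96)/2 = 58; maximum distance = (96 − 20)/2 = 38.

location 58, max distance 38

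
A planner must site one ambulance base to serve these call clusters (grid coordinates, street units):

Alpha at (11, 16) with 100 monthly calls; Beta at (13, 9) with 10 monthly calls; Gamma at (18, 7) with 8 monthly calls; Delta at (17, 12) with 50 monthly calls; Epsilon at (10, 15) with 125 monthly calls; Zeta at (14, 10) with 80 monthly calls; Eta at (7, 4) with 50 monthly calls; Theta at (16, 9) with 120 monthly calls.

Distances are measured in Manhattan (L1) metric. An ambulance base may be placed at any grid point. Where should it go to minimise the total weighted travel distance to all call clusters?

Manhattan distance separates: Σwᵢ(|x−xᵢ|+|y−yᵢ|) = Σwᵢ|x−xᵢ| + Σwᵢ|y−yᵢ|, so x and y are optimised independently as 1-D weighted medians.
Total weight W = 543; half = 271.5.
x-coordinate, sorted with cumulative weight:
  x=7 (Eta, w=50) cum 50
  x=10 (Epsilon, w=125) cum 175
  x=11 (Alpha, w=100) cum 275  ← median
  x=13 (Beta, w=10) cum 285
  x=14 (Zeta, w=80) cum 365
  x=16 (Theta, w=120) cum 485
  x=17 (Delta, w=50) cum 535
  x=18 (Gamma, w=8) cum 543
⇒ x* = 11
y-coordinate, sorted with cumulative weight:
  y=4 (Eta, w=50) cum 50
  y=7 (Gamma, w=8) cum 58
  y=9 (Beta, w=10) cum 68
  y=9 (Theta, w=120) cum 188
  y=10 (Zeta, w=80) cum 268
  y=12 (Delta, w=50) cum 318  ← median
  y=15 (Epsilon, w=125) cum 443
  y=16 (Alpha, w=100) cum 543
⇒ y* = 12

(11, 12)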